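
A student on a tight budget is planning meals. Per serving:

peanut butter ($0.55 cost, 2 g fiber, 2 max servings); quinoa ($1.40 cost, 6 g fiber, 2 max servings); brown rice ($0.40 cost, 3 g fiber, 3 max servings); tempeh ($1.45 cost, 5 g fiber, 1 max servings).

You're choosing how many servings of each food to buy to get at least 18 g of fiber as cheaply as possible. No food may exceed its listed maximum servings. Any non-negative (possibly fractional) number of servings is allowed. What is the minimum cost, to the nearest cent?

$3.30

Cost per g of fiber: brown rice $0.1333, quinoa $0.2333, peanut butter $0.2750, tempeh $0.2900.
Take 3 servings of brown rice: +9.0 g fiber for $1.20 (total $1.20, still need 9.0 g).
Take 1.5 servings of quinoa: +9.0 g fiber for $2.10 (total $3.30, still need 0.0 g).
Filling from the cheapest source first is optimal under one linear minimum: $3.30.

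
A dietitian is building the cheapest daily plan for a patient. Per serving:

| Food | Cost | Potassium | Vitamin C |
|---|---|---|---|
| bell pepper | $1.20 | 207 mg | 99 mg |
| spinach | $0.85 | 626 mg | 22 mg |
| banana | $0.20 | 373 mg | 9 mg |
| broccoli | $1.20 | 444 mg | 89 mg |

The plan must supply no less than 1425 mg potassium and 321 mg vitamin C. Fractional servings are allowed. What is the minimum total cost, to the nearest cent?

$4.08

Compare the cost at each extreme point of the feasible region.
bell pepper only: max(1425/207, 321/99) = 6.884 servings → $8.26.
spinach only: max(1425/626, 321/22) = 14.59 servings → $12.40.
banana only: max(1425/373, 321/9) = 35.67 servings → $7.13.
broccoli only: max(1425/444, 321/89) = 3.607 servings → $4.33.
bell pepper + spinach with both tight: 2.954 servings and 1.3 servings → $4.65.
bell pepper + banana with both tight: 3.049 servings and 2.128 servings → $4.08.
bell pepper + broccoli with both tight: 0.6149 servings and 2.923 servings → $4.25.
spinach + banana with both targets exact would need a negative amount; discard.
spinach + broccoli: intersection lies outside the first quadrant.
banana + broccoli with both targets exact would need a negative amount; discard.
So the least-cost plan costs $4.08.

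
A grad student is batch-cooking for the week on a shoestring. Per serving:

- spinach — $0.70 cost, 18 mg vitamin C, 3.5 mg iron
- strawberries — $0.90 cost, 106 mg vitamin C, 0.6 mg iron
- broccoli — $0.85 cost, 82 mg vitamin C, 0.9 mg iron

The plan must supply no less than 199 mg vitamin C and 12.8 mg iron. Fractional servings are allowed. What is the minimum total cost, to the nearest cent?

$3.57

The cheapest plan sits at a corner of the feasible region — with two constraints it uses at most two foods.
spinach only: max(199/18, 12.8/3.5) = 11.06 servings → $7.74.
strawberries only: max(199/106, 12.8/0.6) = 21.33 servings → $19.20.
broccoli only: max(199/82, 12.8/0.9) = 14.22 servings → $12.09.
spinach + strawberries with both tight: 3.435 servings and 1.294 servings → $3.57.
spinach + broccoli with both tight: 3.215 servings and 1.721 servings → $3.71.
strawberries + broccoli with both targets exact would need a negative amount; discard.
So the least-cost plan costs $3.57.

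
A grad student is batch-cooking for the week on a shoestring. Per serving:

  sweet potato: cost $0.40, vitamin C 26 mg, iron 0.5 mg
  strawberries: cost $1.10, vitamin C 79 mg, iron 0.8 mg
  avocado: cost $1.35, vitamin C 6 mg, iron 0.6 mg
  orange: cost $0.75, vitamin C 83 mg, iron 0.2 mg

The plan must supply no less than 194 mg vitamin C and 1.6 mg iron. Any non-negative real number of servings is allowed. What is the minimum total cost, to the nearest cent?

Minimising a linear cost over {vitamin C ≥ 194, iron ≥ 1.6, servings ≥ 0} — the optimum is at a vertex, using one or two foods.
sweet potato only: max(194/26, 1.6/0.5) = 7.462 servings → $2.98.
strawberries only: max(194/79, 1.6/0.8) = 2.456 servings → $2.70.
avocado only: max(194/6, 1.6/0.6) = 32.33 servings → $43.65.
orange only: max(194/83, 1.6/0.2) = 8 servings → $6.00.
sweet potato + strawberries: intersection lies outside the first quadrant.
sweet potato + avocado: intersection lies outside the first quadrant.
sweet potato + orange with both tight: 2.59 servings and 1.526 servings → $2.18.
strawberries + avocado: intersection lies outside the first quadrant.
strawberries + orange with both tight: 1.858 servings and 0.5692 servings → $2.47.
avocado + orange with both tight: 1.934 servings and 2.198 servings → $4.26.
The minimum over all feasible corners is $2.18.

$2.18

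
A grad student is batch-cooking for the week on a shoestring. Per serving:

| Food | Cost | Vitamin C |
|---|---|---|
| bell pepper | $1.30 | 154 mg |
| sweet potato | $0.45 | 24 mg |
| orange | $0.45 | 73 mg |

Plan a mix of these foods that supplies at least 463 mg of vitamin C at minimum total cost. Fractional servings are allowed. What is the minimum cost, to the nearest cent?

$2.85

Cost per mg of vitamin C: orange $0.0062, bell pepper $0.0084, sweet potato $0.0187.
With no serving limits, use only orange: 463 mg / 73 mg = 6.342 servings × $0.45 = $2.85.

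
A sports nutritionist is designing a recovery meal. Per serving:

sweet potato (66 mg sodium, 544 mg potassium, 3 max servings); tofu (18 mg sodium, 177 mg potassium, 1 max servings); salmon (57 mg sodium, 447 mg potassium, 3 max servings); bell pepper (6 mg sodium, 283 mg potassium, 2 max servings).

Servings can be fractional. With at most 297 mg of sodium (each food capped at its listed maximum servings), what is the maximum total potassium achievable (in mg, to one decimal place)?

Potassium per mg sodium: bell pepper 47.17, tofu 9.833, sweet potato 8.242, salmon 7.842.
Take 2 servings of bell pepper: uses 12 mg sodium, +566.0 mg potassium (running total 566.0 mg).
Take 1 serving of tofu: uses 18 mg sodium, +177.0 mg potassium (running total 743.0 mg).
Take 3 servings of sweet potato: uses 198 mg sodium, +1632.0 mg potassium (running total 2375.0 mg).
Take 1.211 servings of salmon: uses 69 mg sodium, +541.1 mg potassium (running total 2916.1 mg).
Greedy by best ratio exhausts the sodium allowance optimally: 2916.1 mg.

2916.1 mg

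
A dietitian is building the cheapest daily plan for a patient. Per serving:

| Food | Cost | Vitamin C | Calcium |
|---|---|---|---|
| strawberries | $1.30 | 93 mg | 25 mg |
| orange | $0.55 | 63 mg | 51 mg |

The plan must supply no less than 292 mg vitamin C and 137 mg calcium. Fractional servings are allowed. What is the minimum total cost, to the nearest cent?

$2.55

Check every corner: each single food scaled to meet both minima, and each pair solved so both constraints bind.
strawberries only: max(292/93, 137/25) = 5.48 servings → $7.12.
orange only: max(292/63, 137/51) = 4.635 servings → $2.55.
strawberries + orange with both tight: 1.976 servings and 1.717 servings → $3.51.
So the least-cost plan costs $2.55.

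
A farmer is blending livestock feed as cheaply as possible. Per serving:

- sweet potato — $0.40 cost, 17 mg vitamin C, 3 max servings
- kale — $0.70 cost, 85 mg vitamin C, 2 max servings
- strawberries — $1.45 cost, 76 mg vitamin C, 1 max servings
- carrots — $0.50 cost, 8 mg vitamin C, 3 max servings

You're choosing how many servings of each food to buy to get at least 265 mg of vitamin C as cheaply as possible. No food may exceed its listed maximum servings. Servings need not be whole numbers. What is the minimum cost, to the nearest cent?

$3.30

Cost per mg of vitamin C: kale $0.0082, strawberries $0.0191, sweet potato $0.0235, carrots $0.0625.
Take 2 servings of kale: +170.0 mg vitamin C for $1.40 (total $1.40, still need 95.0 mg).
Take 1 serving of strawberries: +76.0 mg vitamin C for $1.45 (total $2.85, still need 19.0 mg).
Take 1.118 servings of sweet potato: +19.0 mg vitamin C for $0.45 (total $3.30, still need 0.0 mg).
Greedy by cheapest-per-mg is optimal for a single linear constraint, so the minimum cost is $3.30.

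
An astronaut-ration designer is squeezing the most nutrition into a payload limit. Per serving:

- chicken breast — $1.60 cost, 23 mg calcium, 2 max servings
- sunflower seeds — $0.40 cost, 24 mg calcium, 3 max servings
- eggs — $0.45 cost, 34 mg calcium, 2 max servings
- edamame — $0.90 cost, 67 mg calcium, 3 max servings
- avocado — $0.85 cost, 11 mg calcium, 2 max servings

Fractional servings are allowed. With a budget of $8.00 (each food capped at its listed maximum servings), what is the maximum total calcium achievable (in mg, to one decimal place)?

Calcium per dollar: eggs 75.56, edamame 74.44, sunflower seeds 60, chicken breast 14.38, avocado 12.94.
Take 2 servings of eggs: spends $0.90, +68.0 mg calcium (running total 68.0 mg).
Take 3 servings of edamame: spends $2.70, +201.0 mg calcium (running total 269.0 mg).
Take 3 servings of sunflower seeds: spends $1.20, +72.0 mg calcium (running total 341.0 mg).
Take 2 servings of chicken breast: spends $3.20, +46.0 mg calcium (running total 387.0 mg).
Greedy by best ratio exhausts the cost allowance optimally: 387.0 mg.

387.0 mg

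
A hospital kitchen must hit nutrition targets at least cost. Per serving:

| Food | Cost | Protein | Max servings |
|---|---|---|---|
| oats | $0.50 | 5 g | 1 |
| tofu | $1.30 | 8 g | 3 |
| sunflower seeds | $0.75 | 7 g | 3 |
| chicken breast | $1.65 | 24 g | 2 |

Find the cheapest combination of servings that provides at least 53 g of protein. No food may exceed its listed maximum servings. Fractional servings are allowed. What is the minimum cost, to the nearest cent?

$3.80

Cost per g of protein: chicken breast $0.0688, oats $0.1000, sunflower seeds $0.1071, tofu $0.1625.
Take 2 servings of chicken breast: +48.0 g protein for $3.30 (total $3.30, still need 5.0 g).
Take 1 serving of oats: +5.0 g protein for $0.50 (total $3.80, still need 0.0 g).
Greedy by cheapest-per-g is optimal for a single linear constraint, so the minimum cost is $3.80.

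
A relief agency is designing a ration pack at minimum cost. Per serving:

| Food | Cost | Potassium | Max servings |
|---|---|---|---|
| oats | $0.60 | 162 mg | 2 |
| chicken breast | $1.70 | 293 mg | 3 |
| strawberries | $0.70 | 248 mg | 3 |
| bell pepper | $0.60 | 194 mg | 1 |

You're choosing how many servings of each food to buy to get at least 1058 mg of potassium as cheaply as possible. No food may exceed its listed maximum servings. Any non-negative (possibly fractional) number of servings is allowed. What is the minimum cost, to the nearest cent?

$3.14

Cost per mg of potassium: strawberries $0.0028, bell pepper $0.0031, oats $0.0037, chicken breast $0.0058.
Take 3 servings of strawberries: +744.0 mg potassium for $2.10 (total $2.10, still need 314.0 mg).
Take 1 serving of bell pepper: +194.0 mg potassium for $0.60 (total $2.70, still need 120.0 mg).
Take 0.7407 servings of oats: +120.0 mg potassium for $0.44 (total $3.14, still need 0.0 mg).
Filling from the cheapest source first is optimal under one linear minimum: $3.14.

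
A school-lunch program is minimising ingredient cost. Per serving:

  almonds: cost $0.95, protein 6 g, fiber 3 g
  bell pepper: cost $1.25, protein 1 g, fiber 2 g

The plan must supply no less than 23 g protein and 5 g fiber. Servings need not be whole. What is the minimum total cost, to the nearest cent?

Check every corner: each single food scaled to meet both minima, and each pair solved so both constraints bind.
almonds only: max(23/6, 5/3) = 3.833 servings → $3.64.
bell pepper only: max(23/1, 5/2) = 23 servings → $28.75.
almonds + bell pepper: intersection lies outside the first quadrant.
The minimum over all feasible corners is $3.64.

$3.64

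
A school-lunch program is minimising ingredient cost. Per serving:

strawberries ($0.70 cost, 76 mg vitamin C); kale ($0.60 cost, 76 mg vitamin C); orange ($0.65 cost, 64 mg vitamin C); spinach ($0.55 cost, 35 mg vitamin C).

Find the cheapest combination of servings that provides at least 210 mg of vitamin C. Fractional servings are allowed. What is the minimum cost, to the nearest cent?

$1.66

Cost per mg of vitamin C: kale $0.0079, strawberries $0.0092, orange $0.0102, spinach $0.0157.
With no serving limits, use only kale: 210 mg / 76 mg = 2.763 servings × $0.60 = $1.66.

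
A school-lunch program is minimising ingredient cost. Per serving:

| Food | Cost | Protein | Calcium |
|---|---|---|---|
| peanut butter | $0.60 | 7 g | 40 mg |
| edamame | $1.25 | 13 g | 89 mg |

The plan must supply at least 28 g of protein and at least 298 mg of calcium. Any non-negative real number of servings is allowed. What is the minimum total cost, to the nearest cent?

Minimising a linear cost over {protein ≥ 28, calcium ≥ 298, servings ≥ 0} — the optimum is at a vertex, using one or two foods.
peanut butter only: max(28/7, 298/40) = 7.45 servings → $4.47.
edamame only: max(28/13, 298/89) = 3.348 servings → $4.19.
peanut butter + edamame: intersection lies outside the first quadrant.
The minimum over all feasible corners is $4.19.

$4.19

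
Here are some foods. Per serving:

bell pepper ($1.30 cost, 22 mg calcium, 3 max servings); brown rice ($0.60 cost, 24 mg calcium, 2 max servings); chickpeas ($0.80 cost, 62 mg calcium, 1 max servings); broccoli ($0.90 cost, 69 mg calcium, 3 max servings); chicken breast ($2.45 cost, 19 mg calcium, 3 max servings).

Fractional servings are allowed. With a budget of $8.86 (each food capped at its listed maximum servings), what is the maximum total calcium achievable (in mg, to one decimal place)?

385.0 mg

Calcium per dollar: chickpeas 77.5, broccoli 76.67, brown rice 40, bell pepper 16.92, chicken breast 7.755.
Take 1 serving of chickpeas: spends $0.80, +62.0 mg calcium (running total 62.0 mg).
Take 3 servings of broccoli: spends $2.70, +207.0 mg calcium (running total 269.0 mg).
Take 2 servings of brown rice: spends $1.20, +48.0 mg calcium (running total 317.0 mg).
Take 3 servings of bell pepper: spends $3.90, +66.0 mg calcium (running total 383.0 mg).
Take 0.1061 servings of chicken breast: spends $0.26, +2.0 mg calcium (running total 385.0 mg).
Greedy by best ratio exhausts the cost allowance optimally: 385.0 mg.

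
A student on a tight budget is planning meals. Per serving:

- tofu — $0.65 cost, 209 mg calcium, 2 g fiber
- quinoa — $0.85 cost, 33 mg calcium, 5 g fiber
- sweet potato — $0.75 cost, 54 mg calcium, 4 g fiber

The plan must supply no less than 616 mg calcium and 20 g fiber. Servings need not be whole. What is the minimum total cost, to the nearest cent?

$4.17

Two binding constraints pin down two serving amounts, so the optimal mix uses at most two foods. The candidates are each food alone (scaled to the tighter of calcium/fiber) and each pair with both constraints tight.
tofu only: max(616/209, 20/2) = 10 servings → $6.50.
quinoa only: max(616/33, 20/5) = 18.67 servings → $15.87.
sweet potato only: max(616/54, 20/4) = 11.41 servings → $8.56.
tofu + quinoa with both tight: 2.472 servings and 3.011 servings → $4.17.
tofu + sweet potato with both tight: 1.901 servings and 4.049 servings → $4.27.
quinoa + sweet potato with both targets exact would need a negative amount; discard.
The minimum over all feasible corners is $4.17.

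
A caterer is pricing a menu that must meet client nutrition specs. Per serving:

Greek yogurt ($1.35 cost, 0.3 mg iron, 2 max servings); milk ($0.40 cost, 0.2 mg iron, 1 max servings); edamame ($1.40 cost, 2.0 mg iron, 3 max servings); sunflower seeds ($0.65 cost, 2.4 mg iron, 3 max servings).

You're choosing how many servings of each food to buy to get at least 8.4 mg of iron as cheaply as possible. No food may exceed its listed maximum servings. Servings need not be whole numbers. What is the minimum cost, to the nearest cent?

$2.79

Cost per mg of iron: sunflower seeds $0.2708, edamame $0.7000, milk $2.0000, Greek yogurt $4.5000.
Take 3 servings of sunflower seeds: +7.2 mg iron for $1.95 (total $1.95, still need 1.2 mg).
Take 0.6 servings of edamame: +1.2 mg iron for $0.84 (total $2.79, still need 0.0 mg).
Greedy by cheapest-per-mg is optimal for a single linear constraint, so the minimum cost is $2.79.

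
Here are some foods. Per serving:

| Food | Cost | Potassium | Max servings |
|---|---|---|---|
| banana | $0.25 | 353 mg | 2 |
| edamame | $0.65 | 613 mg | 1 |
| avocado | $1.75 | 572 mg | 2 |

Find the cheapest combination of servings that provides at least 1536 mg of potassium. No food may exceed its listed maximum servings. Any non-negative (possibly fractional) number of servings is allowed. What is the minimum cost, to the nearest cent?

$1.81

Cost per mg of potassium: banana $0.0007, edamame $0.0011, avocado $0.0031.
Take 2 servings of banana: +706.0 mg potassium for $0.50 (total $0.50, still need 830.0 mg).
Take 1 serving of edamame: +613.0 mg potassium for $0.65 (total $1.15, still need 217.0 mg).
Take 0.3794 servings of avocado: +217.0 mg potassium for $0.66 (total $1.81, still need 0.0 mg).
Filling from the cheapest source first is optimal under one linear minimum: $1.81.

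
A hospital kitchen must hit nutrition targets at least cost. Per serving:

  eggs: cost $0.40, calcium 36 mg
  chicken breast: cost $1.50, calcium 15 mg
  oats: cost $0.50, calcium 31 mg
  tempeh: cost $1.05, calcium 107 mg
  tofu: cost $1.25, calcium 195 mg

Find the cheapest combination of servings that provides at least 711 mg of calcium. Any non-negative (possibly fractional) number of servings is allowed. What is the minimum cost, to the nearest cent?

Cost per mg of calcium: tofu $0.0064, tempeh $0.0098, eggs $0.0111, oats $0.0161, chicken breast $0.1000.
With no serving limits, use only tofu: 711 mg / 195 mg = 3.646 servings × $1.25 = $4.56.

$4.56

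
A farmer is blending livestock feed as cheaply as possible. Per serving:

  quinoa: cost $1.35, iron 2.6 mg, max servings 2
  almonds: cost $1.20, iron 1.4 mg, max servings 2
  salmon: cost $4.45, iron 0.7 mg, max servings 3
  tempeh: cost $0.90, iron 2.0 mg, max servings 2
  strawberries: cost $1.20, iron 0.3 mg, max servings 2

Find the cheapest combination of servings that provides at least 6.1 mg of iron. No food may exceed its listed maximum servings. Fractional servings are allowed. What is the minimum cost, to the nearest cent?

$2.89

Cost per mg of iron: tempeh $0.4500, quinoa $0.5192, almonds $0.8571, strawberries $4.0000, salmon $6.3571.
Take 2 servings of tempeh: +4.0 mg iron for $1.80 (total $1.80, still need 2.1 mg).
Take 0.8077 servings of quinoa: +2.1 mg iron for $1.09 (total $2.89, still need 0.0 mg).
Greedy by cheapest-per-mg is optimal for a single linear constraint, so the minimum cost is $2.89.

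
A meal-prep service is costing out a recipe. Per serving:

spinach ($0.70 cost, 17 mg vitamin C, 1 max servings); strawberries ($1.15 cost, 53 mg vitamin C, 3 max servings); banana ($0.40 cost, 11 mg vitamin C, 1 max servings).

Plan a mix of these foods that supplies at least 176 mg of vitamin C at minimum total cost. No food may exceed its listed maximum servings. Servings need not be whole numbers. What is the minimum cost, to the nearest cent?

$4.10

Cost per mg of vitamin C: strawberries $0.0217, banana $0.0364, spinach $0.0412.
Take 3 servings of strawberries: +159.0 mg vitamin C for $3.45 (total $3.45, still need 17.0 mg).
Take 1 serving of banana: +11.0 mg vitamin C for $0.40 (total $3.85, still need 6.0 mg).
Take 0.3529 servings of spinach: +6.0 mg vitamin C for $0.25 (total $4.10, still need 0.0 mg).
Greedy by cheapest-per-mg is optimal for a single linear constraint, so the minimum cost is $4.10.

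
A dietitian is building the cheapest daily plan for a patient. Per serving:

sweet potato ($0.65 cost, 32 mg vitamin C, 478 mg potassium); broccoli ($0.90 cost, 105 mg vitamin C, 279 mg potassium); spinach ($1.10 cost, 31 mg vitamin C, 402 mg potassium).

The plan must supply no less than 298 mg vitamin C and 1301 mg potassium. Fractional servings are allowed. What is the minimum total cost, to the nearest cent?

$3.04

sweet potato only: max(298/32, 1301/478) = 9.312 servings → $6.05.
broccoli only: max(298/105, 1301/279) = 4.663 servings → $4.20.
spinach only: max(298/31, 1301/402) = 9.613 servings → $10.57.
sweet potato + broccoli with both tight: 1.296 servings and 2.443 servings → $3.04.
sweet potato + spinach: intersection lies outside the first quadrant.
broccoli + spinach with both tight: 2.368 servings and 1.593 servings → $3.88.
So the least-cost plan costs $3.04.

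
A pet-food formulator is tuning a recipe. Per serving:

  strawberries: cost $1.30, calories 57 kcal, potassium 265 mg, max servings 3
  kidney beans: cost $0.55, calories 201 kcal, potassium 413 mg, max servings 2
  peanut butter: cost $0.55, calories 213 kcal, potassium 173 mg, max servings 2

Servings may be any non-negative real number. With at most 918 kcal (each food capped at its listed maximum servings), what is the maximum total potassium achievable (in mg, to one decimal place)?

1901.2 mg

Potassium per kcal: strawberries 4.649, kidney beans 2.055, peanut butter 0.8122.
Take 3 servings of strawberries: uses 171 kcal, +795.0 mg potassium (running total 795.0 mg).
Take 2 servings of kidney beans: uses 402 kcal, +826.0 mg potassium (running total 1621.0 mg).
Take 1.62 servings of peanut butter: uses 345 kcal, +280.2 mg potassium (running total 1901.2 mg).
Filling greedily by potassium-per-kcal is optimal for one linear limit, giving 1901.2 mg.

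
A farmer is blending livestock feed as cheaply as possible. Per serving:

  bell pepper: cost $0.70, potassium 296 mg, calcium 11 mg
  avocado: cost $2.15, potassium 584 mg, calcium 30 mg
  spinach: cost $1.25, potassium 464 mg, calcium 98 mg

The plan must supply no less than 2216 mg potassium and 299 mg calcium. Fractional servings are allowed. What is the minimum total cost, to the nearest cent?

$5.65

bell pepper only: max(2216/296, 299/11) = 27.18 servings → $19.03.
avocado only: max(2216/584, 299/30) = 9.967 servings → $21.43.
spinach only: max(2216/464, 299/98) = 4.776 servings → $5.97.
bell pepper + avocado with both targets exact would need a negative amount; discard.
bell pepper + spinach with both tight: 3.281 servings and 2.683 servings → $5.65.
avocado + spinach with both tight: 1.811 servings and 2.497 servings → $7.01.
Cheapest feasible corner: $5.65.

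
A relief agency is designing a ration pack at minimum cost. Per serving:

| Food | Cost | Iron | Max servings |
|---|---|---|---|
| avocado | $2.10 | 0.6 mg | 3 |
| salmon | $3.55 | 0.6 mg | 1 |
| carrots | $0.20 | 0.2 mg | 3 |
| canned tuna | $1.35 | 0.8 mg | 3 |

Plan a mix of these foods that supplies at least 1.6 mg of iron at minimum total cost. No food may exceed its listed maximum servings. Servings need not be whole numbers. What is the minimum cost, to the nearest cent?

$2.29

Cost per mg of iron: carrots $1.0000, canned tuna $1.6875, avocado $3.5000, salmon $5.9167.
Take 3 servings of carrots: +0.6 mg iron for $0.60 (total $0.60, still need 1.0 mg).
Take 1.25 servings of canned tuna: +1.0 mg iron for $1.69 (total $2.29, still need 0.0 mg).
Filling from the cheapest source first is optimal under one linear minimum: $2.29.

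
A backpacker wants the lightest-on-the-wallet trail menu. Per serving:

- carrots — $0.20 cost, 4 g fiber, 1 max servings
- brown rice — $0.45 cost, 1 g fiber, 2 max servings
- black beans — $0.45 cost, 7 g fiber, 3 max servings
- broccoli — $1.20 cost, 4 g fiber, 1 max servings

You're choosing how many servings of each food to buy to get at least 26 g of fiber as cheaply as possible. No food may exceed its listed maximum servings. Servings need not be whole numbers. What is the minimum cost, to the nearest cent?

$1.85

Cost per g of fiber: carrots $0.0500, black beans $0.0643, broccoli $0.3000, brown rice $0.4500.
Take 1 serving of carrots: +4.0 g fiber for $0.20 (total $0.20, still need 22.0 g).
Take 3 servings of black beans: +21.0 g fiber for $1.35 (total $1.55, still need 1.0 g).
Take 0.25 servings of broccoli: +1.0 g fiber for $0.30 (total $1.85, still need 0.0 g).
Greedy by cheapest-per-g is optimal for a single linear constraint, so the minimum cost is $1.85.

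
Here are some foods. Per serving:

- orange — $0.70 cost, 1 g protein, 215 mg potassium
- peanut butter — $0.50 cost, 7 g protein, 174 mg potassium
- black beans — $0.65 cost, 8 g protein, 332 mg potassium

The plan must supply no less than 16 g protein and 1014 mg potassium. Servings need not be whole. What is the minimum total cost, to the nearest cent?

At the optimum either one food covers both requirements or two foods hit both targets exactly; no other combination can be cheaper.
orange only: max(16/1, 1014/215) = 16 servings → $11.20.
peanut butter only: max(16/7, 1014/174) = 5.828 servings → $2.91.
black beans only: max(16/8, 1014/332) = 3.054 servings → $1.99.
orange + peanut butter with both tight: 3.241 servings and 1.823 servings → $3.18.
orange + black beans with both tight: 2.017 servings and 1.748 servings → $2.55.
peanut butter + black beans with both targets exact would need a negative amount; discard.
The minimum over all feasible corners is $1.99.

$1.99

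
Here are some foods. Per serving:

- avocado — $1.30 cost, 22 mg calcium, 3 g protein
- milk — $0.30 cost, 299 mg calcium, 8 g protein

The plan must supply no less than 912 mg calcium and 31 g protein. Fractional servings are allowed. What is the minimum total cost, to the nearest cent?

The cheapest plan sits at a corner of the feasible region — with two constraints it uses at most two foods.
avocado only: max(912/22, 31/3) = 41.45 servings → $53.89.
milk only: max(912/299, 31/8) = 3.875 servings → $1.16.
avocado + milk with both tight: 2.736 servings and 2.849 servings → $4.41.
Cheapest feasible corner: $1.16.

$1.16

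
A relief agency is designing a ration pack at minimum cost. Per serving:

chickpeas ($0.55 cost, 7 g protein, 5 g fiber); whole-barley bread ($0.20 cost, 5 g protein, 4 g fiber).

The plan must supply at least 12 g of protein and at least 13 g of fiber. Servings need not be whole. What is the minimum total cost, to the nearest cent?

A basic optimal solution has at most two foods positive. Try each food alone and each pair with both targets met exactly.
chickpeas only: max(12/7, 13/5) = 2.6 servings → $1.43.
whole-barley bread only: max(12/5, 13/4) = 3.25 servings → $0.65.
chickpeas + whole-barley bread: the both-tight solution has a negative serving — not a feasible corner.
Cheapest feasible corner: $0.65.

$0.65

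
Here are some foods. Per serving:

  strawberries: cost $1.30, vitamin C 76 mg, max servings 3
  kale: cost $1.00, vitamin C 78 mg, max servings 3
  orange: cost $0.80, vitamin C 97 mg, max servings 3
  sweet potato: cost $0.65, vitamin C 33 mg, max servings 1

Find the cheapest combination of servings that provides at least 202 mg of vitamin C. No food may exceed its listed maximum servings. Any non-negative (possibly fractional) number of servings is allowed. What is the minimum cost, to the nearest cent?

Cost per mg of vitamin C: orange $0.0082, kale $0.0128, strawberries $0.0171, sweet potato $0.0197.
Take 2.082 servings of orange: +202.0 mg vitamin C for $1.67 (total $1.67, still need 0.0 mg).
Filling from the cheapest source first is optimal under one linear minimum: $1.67.

$1.67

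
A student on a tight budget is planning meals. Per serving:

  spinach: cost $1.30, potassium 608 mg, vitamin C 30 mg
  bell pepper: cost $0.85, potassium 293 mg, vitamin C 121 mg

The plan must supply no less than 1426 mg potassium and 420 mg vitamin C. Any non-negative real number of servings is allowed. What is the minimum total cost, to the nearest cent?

$3.78

For a min-cost LP with two ≥-constraints, a basic feasible solution has at most two positive variables.
spinach only: max(1426/608, 420/30) = 14 servings → $18.20.
bell pepper only: max(1426/293, 420/121) = 4.867 servings → $4.14.
spinach + bell pepper with both tight: 0.7639 servings and 3.282 servings → $3.78.
The minimum over all feasible corners is $3.78.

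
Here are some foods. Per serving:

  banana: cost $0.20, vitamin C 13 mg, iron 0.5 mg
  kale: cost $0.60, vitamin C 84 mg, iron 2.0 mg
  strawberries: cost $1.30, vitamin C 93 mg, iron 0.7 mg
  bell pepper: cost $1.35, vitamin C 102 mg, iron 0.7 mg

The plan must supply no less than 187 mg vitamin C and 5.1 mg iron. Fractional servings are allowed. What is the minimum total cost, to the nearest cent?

banana only: max(187/13, 5.1/0.5) = 14.38 servings → $2.88.
kale only: max(187/84, 5.1/2.0) = 2.55 servings → $1.53.
strawberries only: max(187/93, 5.1/0.7) = 7.286 servings → $9.47.
bell pepper only: max(187/102, 5.1/0.7) = 7.286 servings → $9.84.
banana + kale with both tight: 3.4 servings and 1.7 servings → $1.70.
banana + strawberries with both tight: 9.182 servings and 0.7273 servings → $2.78.
banana + bell pepper with both tight: 9.291 servings and 0.6492 servings → $2.73.
kale + strawberries: intersection lies outside the first quadrant.
kale + bell pepper: intersection lies outside the first quadrant.
strawberries + bell pepper: intersection lies outside the first quadrant.
Cheapest feasible corner: $1.53.

$1.53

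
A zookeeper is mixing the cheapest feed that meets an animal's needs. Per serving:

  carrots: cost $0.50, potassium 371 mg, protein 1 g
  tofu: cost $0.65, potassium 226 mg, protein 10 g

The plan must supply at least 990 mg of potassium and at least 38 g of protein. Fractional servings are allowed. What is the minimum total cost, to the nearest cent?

This is a tiny linear program; its minimum lies at a vertex of the feasible set. List the vertices and price them.
carrots only: max(990/371, 38/1) = 38 servings → $19.00.
tofu only: max(990/226, 38/10) = 4.381 servings → $2.85.
carrots + tofu with both tight: 0.3766 servings and 3.762 servings → $2.63.
So the least-cost plan costs $2.63.

$2.63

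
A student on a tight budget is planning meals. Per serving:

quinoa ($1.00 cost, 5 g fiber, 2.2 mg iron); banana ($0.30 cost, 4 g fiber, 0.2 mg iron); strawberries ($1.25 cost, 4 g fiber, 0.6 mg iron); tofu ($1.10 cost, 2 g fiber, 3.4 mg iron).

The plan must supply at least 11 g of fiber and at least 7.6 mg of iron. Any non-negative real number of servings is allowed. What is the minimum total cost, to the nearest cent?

Minimising a linear cost over {fiber ≥ 11, iron ≥ 7.6, servings ≥ 0} — the optimum is at a vertex, using one or two foods.
quinoa only: max(11/5, 7.6/2.2) = 3.455 servings → $3.45.
banana only: max(11/4, 7.6/0.2) = 38 servings → $11.40.
strawberries only: max(11/4, 7.6/0.6) = 12.67 servings → $15.83.
tofu only: max(11/2, 7.6/3.4) = 5.5 servings → $6.05.
quinoa + banana: the both-tight solution has a negative serving — not a feasible corner.
quinoa + strawberries: intersection lies outside the first quadrant.
quinoa + tofu with both tight: 1.762 servings and 1.095 servings → $2.97.
banana + strawberries: intersection lies outside the first quadrant.
banana + tofu with both tight: 1.682 servings and 2.136 servings → $2.85.
strawberries + tofu with both tight: 1.79 servings and 1.919 servings → $4.35.
Cheapest feasible corner: $2.85.

$2.85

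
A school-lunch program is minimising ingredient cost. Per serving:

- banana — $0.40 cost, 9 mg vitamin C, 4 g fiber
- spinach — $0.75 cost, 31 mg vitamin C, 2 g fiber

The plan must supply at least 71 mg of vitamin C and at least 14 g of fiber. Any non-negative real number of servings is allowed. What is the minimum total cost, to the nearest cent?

Two binding constraints pin down two serving amounts, so the optimal mix uses at most two foods. The candidates are each food alone (scaled to the tighter of vitamin C/fiber) and each pair with both constraints tight.
banana only: max(71/9, 14/4) = 7.889 servings → $3.16.
spinach only: max(71/31, 14/2) = 7 servings → $5.25.
banana + spinach with both tight: 2.755 servings and 1.491 servings → $2.22.
The minimum over all feasible corners is $2.22.

$2.22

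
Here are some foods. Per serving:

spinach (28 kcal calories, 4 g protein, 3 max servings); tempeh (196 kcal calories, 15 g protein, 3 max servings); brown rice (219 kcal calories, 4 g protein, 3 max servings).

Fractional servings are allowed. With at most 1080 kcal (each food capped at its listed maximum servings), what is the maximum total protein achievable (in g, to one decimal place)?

64.5 g

Protein per kcal: spinach 0.1429, tempeh 0.07653, brown rice 0.01826.
Take 3 servings of spinach: uses 84 kcal, +12.0 g protein (running total 12.0 g).
Take 3 servings of tempeh: uses 588 kcal, +45.0 g protein (running total 57.0 g).
Take 1.863 servings of brown rice: uses 408 kcal, +7.5 g protein (running total 64.5 g).
Filling greedily by protein-per-kcal is optimal for one linear limit, giving 64.5 g.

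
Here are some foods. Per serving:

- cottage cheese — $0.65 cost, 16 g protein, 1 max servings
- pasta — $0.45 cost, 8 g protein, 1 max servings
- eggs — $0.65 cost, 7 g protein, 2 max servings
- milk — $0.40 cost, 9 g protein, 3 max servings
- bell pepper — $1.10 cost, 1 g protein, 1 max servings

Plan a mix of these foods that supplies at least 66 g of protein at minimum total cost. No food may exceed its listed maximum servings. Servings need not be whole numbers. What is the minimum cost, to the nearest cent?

Cost per g of protein: cottage cheese $0.0406, milk $0.0444, pasta $0.0563, eggs $0.0929, bell pepper $1.1000.
Take 1 serving of cottage cheese: +16.0 g protein for $0.65 (total $0.65, still need 50.0 g).
Take 3 servings of milk: +27.0 g protein for $1.20 (total $1.85, still need 23.0 g).
Take 1 serving of pasta: +8.0 g protein for $0.45 (total $2.30, still need 15.0 g).
Take 2 servings of eggs: +14.0 g protein for $1.30 (total $3.60, still need 1.0 g).
Take 1 serving of bell pepper: +1.0 g protein for $1.10 (total $4.70, still need 0.0 g).
Filling from the cheapest source first is optimal under one linear minimum: $4.70.

$4.70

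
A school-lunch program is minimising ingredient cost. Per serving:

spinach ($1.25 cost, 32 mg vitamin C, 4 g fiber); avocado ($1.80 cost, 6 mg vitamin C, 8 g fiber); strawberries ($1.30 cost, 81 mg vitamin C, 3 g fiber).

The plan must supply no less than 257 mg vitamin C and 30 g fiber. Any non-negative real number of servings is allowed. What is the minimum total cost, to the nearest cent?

Compare the cost at each extreme point of the feasible region.
spinach only: max(257/32, 30/4) = 8.031 servings → $10.04.
avocado only: max(257/6, 30/8) = 42.83 servings → $77.10.
strawberries only: max(257/81, 30/3) = 10 servings → $13.00.
spinach + avocado: intersection lies outside the first quadrant.
spinach + strawberries with both tight: 7.276 servings and 0.2982 servings → $9.48.
avocado + strawberries with both tight: 2.633 servings and 2.978 servings → $8.61.
So the least-cost plan costs $8.61.

$8.61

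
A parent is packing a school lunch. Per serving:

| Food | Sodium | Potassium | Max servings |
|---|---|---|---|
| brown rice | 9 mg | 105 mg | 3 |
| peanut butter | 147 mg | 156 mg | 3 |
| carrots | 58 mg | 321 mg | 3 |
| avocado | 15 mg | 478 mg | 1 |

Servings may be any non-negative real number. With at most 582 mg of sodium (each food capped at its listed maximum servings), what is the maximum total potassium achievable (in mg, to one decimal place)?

2144.4 mg

Potassium per mg sodium: avocado 31.87, brown rice 11.67, carrots 5.534, peanut butter 1.061.
Take 1 serving of avocado: uses 15 mg sodium, +478.0 mg potassium (running total 478.0 mg).
Take 3 servings of brown rice: uses 27 mg sodium, +315.0 mg potassium (running total 793.0 mg).
Take 3 servings of carrots: uses 174 mg sodium, +963.0 mg potassium (running total 1756.0 mg).
Take 2.49 servings of peanut butter: uses 366 mg sodium, +388.4 mg potassium (running total 2144.4 mg).
Greedy by best ratio exhausts the sodium allowance optimally: 2144.4 mg.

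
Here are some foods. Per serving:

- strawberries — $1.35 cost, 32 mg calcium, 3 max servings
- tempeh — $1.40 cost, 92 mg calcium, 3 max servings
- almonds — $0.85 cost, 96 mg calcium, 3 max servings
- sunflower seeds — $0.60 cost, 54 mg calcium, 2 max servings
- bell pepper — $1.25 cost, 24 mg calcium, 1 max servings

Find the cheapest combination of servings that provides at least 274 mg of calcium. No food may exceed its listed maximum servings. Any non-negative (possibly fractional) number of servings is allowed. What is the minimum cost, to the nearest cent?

$2.43

Cost per mg of calcium: almonds $0.0089, sunflower seeds $0.0111, tempeh $0.0152, strawberries $0.0422, bell pepper $0.0521.
Take 2.854 servings of almonds: +274.0 mg calcium for $2.43 (total $2.43, still need 0.0 mg).
Filling from the cheapest source first is optimal under one linear minimum: $2.43.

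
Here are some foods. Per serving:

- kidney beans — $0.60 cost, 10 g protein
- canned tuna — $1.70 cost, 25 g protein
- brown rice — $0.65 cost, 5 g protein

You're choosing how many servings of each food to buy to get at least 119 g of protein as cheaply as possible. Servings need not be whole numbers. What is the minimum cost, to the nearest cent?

Cost per g of protein: kidney beans $0.0600, canned tuna $0.0680, brown rice $0.1300.
With no serving limits, use only kidney beans: 119 g / 10 g = 11.9 servings × $0.60 = $7.14.

$7.14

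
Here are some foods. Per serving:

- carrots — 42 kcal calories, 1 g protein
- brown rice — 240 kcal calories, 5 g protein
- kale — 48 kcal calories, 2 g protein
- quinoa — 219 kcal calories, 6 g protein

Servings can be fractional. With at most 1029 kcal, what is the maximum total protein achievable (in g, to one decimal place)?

42.9 g

Protein per kcal: kale 0.04167, quinoa 0.0274, carrots 0.02381, brown rice 0.02083.
With no serving limits, spend the whole calories allowance on kale: 1029 kcal / 48 kcal × 2 g = 42.9 g.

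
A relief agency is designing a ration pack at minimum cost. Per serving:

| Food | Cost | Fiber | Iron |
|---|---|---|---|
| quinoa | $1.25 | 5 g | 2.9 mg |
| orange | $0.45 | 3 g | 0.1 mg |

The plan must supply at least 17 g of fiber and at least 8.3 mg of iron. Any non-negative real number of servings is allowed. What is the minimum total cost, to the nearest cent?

$3.96

Minimising a linear cost over {fiber ≥ 17, iron ≥ 8.3, servings ≥ 0} — the optimum is at a vertex, using one or two foods.
quinoa only: max(17/5, 8.3/2.9) = 3.4 servings → $4.25.
orange only: max(17/3, 8.3/0.1) = 83 servings → $37.35.
quinoa + orange with both tight: 2.829 servings and 0.9512 servings → $3.96.
The minimum over all feasible corners is $3.96.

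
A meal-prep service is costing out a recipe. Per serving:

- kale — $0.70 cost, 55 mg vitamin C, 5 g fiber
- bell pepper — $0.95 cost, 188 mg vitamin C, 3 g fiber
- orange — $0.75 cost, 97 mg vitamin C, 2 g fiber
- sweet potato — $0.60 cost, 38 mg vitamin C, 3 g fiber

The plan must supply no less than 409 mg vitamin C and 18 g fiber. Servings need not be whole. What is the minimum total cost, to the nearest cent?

$3.24

The cheapest plan sits at a corner of the feasible region — with two constraints it uses at most two foods.
kale only: max(409/55, 18/5) = 7.436 servings → $5.21.
bell pepper only: max(409/188, 18/3) = 6 servings → $5.70.
orange only: max(409/97, 18/2) = 9 servings → $6.75.
sweet potato only: max(409/38, 18/3) = 10.76 servings → $6.46.
kale + bell pepper with both tight: 2.783 servings and 1.361 servings → $3.24.
kale + orange with both tight: 2.475 servings and 2.813 servings → $3.84.
kale + sweet potato: the both-tight solution has a negative serving — not a feasible corner.
bell pepper + orange with both targets exact would need a negative amount; discard.
bell pepper + sweet potato with both tight: 1.207 servings and 4.793 servings → $4.02.
orange + sweet potato with both tight: 2.526 servings and 4.316 servings → $4.48.
So the least-cost plan costs $3.24.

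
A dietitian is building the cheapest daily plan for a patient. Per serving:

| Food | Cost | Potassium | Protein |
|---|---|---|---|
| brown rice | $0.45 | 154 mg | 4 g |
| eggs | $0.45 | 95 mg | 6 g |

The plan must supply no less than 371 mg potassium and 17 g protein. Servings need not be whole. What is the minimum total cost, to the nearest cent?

This is a tiny linear program; its minimum lies at a vertex of the feasible set. List the vertices and price them.
brown rice only: max(371/154, 17/4) = 4.25 servings → $1.91.
eggs only: max(371/95, 17/6) = 3.905 servings → $1.76.
brown rice + eggs with both tight: 1.123 servings and 2.085 servings → $1.44.
So the least-cost plan costs $1.44.

$1.44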